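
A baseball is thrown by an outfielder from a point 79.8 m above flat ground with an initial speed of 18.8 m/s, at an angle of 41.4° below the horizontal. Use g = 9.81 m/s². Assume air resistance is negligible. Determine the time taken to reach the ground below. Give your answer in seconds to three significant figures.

Components: vₓ = 18.80 cos 41.4° = 14.10 m/s, v_y0 = −12.43 m/s (downward).
With up positive and y = 0 at the ground: y(t) = 79.8 + (−12.43) t − 4.905 t². Setting y = 0 and taking the positive root: t = [−12.43 + √(12.43² + 2·9.81·79.8)] / 9.81 = (−12.43 + 41.48) / 9.81 = 2.961 s.

2.96 s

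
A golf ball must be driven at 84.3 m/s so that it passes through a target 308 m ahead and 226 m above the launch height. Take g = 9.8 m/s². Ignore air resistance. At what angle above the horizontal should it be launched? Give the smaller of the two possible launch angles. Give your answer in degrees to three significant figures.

Trajectory: y = x tanθ − g x² (1 + tan²θ)/(2v₀²). With x = 308, y = 226, v₀ = 84.3, g = 9.80:
65.41 tan²θ − 308 tanθ + (291.4) = 0.
tanθ = [308 ± √(308² − 4 × 65.41 × (291.4))] / (2 × 65.41) = (308 ± 136.5) / 130.8, giving tanθ = 1.311 or 3.397.
θ = 52.67° or 73.60°; the smaller is 52.67°.

52.7°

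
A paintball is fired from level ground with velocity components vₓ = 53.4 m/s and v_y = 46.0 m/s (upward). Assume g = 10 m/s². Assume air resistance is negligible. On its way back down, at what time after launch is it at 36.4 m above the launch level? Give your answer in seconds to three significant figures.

8.33 s

Require v_y0 t − ½ g t² = 36.4, i.e. 5.000 t² − 46.00 t + 36.4 = 0.
Quadratic formula: t = (46.00 ± √1388.0) / 10.0 = (46.00 ± 37.26) / 10.0 → t = 0.8744 s or 8.326 s.
The descending-branch root is 8.326 s.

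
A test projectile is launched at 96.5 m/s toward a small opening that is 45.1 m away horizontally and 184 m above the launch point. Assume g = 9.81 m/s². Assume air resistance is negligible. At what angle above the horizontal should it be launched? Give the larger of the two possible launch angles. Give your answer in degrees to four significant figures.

88.47°

Trajectory: y = x tanθ − g x² (1 + tan²θ)/(2v₀²). With x = 45.1, y = 184, v₀ = 96.5, g = 9.81:
1.071 tan²θ − 45.1 tanθ + (185.1) = 0.
tanθ = [45.1 ± √(45.1² − 4 × 1.071 × (185.1))] / (2 × 1.071) = (45.1 ± 35.23) / 2.143, giving tanθ = 4.608 or 37.49.
θ = 77.76° or 88.47°; the larger is 88.47°.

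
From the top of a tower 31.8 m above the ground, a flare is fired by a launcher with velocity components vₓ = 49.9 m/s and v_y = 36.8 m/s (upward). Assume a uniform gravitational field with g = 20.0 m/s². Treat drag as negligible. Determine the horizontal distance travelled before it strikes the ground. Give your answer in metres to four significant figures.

219.7 m

Vertical motion (up positive, ground at y = 0): 10.00 t² − (36.80) t − 31.8 = 0, so t = (36.80 + √(36.80² + 2·20.0·31.8)) / 20.0 = (36.80 + 51.25) / 20.0 = 4.402 s.
Horizontal distance: R = vₓ t = 49.90 × 4.402 = 219.7 m.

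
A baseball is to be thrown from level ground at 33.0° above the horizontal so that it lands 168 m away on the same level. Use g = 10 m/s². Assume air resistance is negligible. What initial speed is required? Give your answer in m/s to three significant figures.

On level ground R = v₀² sin 2θ / g ⇒ v₀ = √(gR / sin 2θ).
v₀ = √(10.0 × 168 / sin 66.00°) = √(1680 / 0.9135) = √1839.0 = 42.88 m/s.

42.9 m/s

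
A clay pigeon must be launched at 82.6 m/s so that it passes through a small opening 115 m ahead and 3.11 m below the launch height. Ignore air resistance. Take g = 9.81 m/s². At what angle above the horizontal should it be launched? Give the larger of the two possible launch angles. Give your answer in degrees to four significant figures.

85.25°

Trajectory: y = x tanθ − g x² (1 + tan²θ)/(2v₀²). With x = 115, y = −3.11, v₀ = 82.6, g = 9.81:
9.508 tan²θ − 115 tanθ + (6.398) = 0.
tanθ = [115 ± √(115² − 4 × 9.508 × (6.398))] / (2 × 9.508) = (115 ± 113.9) / 19.02, giving tanθ = 0.05589 or 12.04.
θ = 3.199° or 85.25°; the larger is 85.25°.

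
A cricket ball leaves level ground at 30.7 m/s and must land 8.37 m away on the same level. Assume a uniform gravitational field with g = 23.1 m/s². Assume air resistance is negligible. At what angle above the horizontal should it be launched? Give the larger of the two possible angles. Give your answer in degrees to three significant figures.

84.1°

From R = (v₀²/g) sin 2θ: sin 2θ = 23.1 × 8.37 / 942.49 = 0.2051.
2θ = 11.84° or 180° − 11.84° = 168.2°, so θ = 5.919° or 84.08°.
The larger angle is 84.08°.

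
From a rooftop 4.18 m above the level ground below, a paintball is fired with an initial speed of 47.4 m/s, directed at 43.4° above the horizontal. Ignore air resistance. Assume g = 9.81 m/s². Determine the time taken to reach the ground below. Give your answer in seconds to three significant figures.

6.77 s

Horizontal component vₓ = 47.40 cos 43.4° = 34.44 m/s; vertical v_y0 = 47.40 sin 43.4° = 32.57 m/s.
The projectile lands when y = 4.18 + (32.57) t − ½·9.81·t² = 0. Positive root: t = (32.57 + √(32.57² + 2·9.81·4.18)) / 9.81 = (32.57 + 33.80) / 9.81 = 6.766 s.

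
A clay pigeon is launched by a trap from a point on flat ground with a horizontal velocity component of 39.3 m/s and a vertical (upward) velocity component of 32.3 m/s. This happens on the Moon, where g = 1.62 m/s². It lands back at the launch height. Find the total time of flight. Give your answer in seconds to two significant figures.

40 s

Landing at launch height ⇒ T = 2 v_y0 / g = 2 × 32.30 / 1.62 = 39.88 s.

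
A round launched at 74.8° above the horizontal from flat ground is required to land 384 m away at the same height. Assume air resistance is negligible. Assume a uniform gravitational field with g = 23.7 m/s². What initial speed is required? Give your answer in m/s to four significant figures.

134.1 m/s

Level-ground range: R = v₀² sin(2θ)/g, so v₀ = √(gR / sin 2θ).
v₀ = √(23.7 × 384 / sin 149.6°) = √(9101 / 0.5060) = √17985 = 134.1 m/s.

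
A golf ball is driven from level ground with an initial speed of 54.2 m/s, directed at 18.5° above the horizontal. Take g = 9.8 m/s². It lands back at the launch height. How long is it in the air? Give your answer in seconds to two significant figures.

3.5 s

Resolve: vₓ = 54.20 cos 18.5° = 51.40 m/s and v_y0 = 54.20 sin 18.5° = 17.20 m/s.
It returns to y = 0 when t = 2 v_y0 / g = 2(17.20)/9.80 = 3.510 s.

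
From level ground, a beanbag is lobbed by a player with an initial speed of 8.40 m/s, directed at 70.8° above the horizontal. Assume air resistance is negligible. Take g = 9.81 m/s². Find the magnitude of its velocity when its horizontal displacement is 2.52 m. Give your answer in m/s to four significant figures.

2.943 m/s

vₓ = 8.400 cos 70.8° = 2.762 m/s; v_y0 = 8.400 sin 70.8° = 7.933 m/s.
x = vₓ t ⇒ t = 2.52/2.762 = 0.9122 s.
Vertical velocity there: v_y = v_y0 − g t = 7.933 − 9.81 × 0.9122 = −1.016 m/s.
Speed: √(vₓ² + v_y²) = √(2.762² + 1.016²) = 2.943 m/s.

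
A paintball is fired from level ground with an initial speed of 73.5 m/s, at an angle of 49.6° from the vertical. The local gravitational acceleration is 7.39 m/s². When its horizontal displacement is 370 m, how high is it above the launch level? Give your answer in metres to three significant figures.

Horizontal component vₓ = 73.50 sin 49.6° = 55.97 m/s; vertical v_y0 = 73.50 cos 49.6° = 47.64 m/s.
x = vₓ t ⇒ t = 370/55.97 = 6.610 s.
Height: y = v_y0 t − ½ g t² = 47.64 × 6.610 − 3.695 × 6.610² = 314.9 − 161.5 = 153.4 m.

153 m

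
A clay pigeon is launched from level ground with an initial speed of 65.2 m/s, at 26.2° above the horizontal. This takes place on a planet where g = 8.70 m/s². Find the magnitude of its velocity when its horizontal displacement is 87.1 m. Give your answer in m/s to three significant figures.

60.6 m/s

Resolve: vₓ = 65.20 cos 26.2° = 58.50 m/s and v_y0 = 65.20 sin 26.2° = 28.79 m/s.
x = vₓ t ⇒ t = 87.1/58.50 = 1.489 s.
Vertical velocity there: v_y = v_y0 − g t = 28.79 − 8.70 × 1.489 = 15.83 m/s.
Speed: √(vₓ² + v_y²) = √(58.50² + 15.83²) = 60.61 m/s.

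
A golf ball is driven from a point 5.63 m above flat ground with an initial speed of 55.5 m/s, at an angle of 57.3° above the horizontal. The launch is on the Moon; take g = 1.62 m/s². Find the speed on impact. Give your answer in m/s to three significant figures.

Components: vₓ = 55.50 cos 57.3° = 29.98 m/s, v_y0 = 55.50 sin 57.3° = 46.70 m/s.
Vertical motion (up positive, ground at y = 0): 0.8100 t² − (46.70) t − 5.63 = 0, so t = (46.70 + √(46.70² + 2·1.62·5.63)) / 1.62 = (46.70 + 46.90) / 1.62 = 57.78 s.
Vertical velocity at impact: v_y = v_y0 − g t = 46.70 − 1.62 × 57.78 = −46.90 m/s.
Speed: |v| = √(vₓ² + v_y²) = √(29.98² + 46.90²) = 55.66 m/s.

55.7 m/s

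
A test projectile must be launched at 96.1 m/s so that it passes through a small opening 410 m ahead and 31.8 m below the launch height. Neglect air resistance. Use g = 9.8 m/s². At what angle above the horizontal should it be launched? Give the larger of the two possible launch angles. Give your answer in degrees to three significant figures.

77.3°

Trajectory: y = x tanθ − g x² (1 + tan²θ)/(2v₀²). With x = 410, y = −31.8, v₀ = 96.1, g = 9.80:
89.19 tan²θ − 410 tanθ + (57.39) = 0.
tanθ = [410 ± √(410² − 4 × 89.19 × (57.39))] / (2 × 89.19) = (410 ± 384.2) / 178.4, giving tanθ = 0.1445 or 4.452.
θ = 8.223° or 77.34°; the larger is 77.34°.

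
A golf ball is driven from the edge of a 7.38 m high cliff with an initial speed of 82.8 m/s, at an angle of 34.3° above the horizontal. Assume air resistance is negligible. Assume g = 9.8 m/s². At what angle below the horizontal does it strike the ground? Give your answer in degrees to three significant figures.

35.2°

vₓ = 82.80 cos 34.3° = 68.40 m/s; v_y0 = 82.80 sin 34.3° = 46.66 m/s.
With up positive and y = 0 at the ground: y(t) = 7.38 + (46.66) t − 4.900 t². Setting y = 0 and taking the positive root: t = [46.66 + √(46.66² + 2·9.80·7.38)] / 9.80 = (46.66 + 48.19) / 9.80 = 9.678 s.
At impact: v_y = v_y0 − g t = −48.19 m/s; vₓ = 68.40 m/s.
Angle below horizontal: arctan(|v_y|/vₓ) = arctan(48.19/68.40) = 35.16°.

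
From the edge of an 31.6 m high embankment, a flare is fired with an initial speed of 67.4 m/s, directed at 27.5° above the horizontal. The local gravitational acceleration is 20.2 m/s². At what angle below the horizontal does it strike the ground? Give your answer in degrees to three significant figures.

38.4°

vₓ = 67.40 cos 27.5° = 59.78 m/s; v_y0 = 67.40 sin 27.5° = 31.12 m/s.
The projectile lands when y = 31.6 + (31.12) t − ½·20.2·t² = 0. Positive root: t = (31.12 + √(31.12² + 2·20.2·31.6)) / 20.2 = (31.12 + 47.38) / 20.2 = 3.886 s.
At impact: v_y = v_y0 − g t = −47.38 m/s; vₓ = 59.78 m/s.
Angle below horizontal: arctan(|v_y|/vₓ) = arctan(47.38/59.78) = 38.40°.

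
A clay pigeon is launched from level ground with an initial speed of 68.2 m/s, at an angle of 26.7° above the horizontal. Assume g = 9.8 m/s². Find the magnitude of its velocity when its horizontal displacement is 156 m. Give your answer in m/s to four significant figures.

61.18 m/s

Resolve: vₓ = 68.20 cos 26.7° = 60.93 m/s and v_y0 = 68.20 sin 26.7° = 30.64 m/s.
At x = 156 m, t = x/vₓ = 156/60.93 = 2.560 s.
Vertical velocity there: v_y = v_y0 − g t = 30.64 − 9.80 × 2.560 = 5.552 m/s.
Speed: √(vₓ² + v_y²) = √(60.93² + 5.552²) = 61.18 m/s.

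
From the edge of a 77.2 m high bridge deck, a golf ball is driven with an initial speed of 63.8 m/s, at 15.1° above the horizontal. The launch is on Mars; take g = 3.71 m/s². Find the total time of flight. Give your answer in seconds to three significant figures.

12.3 s

Resolve: vₓ = 63.80 cos 15.1° = 61.60 m/s and v_y0 = 63.80 sin 15.1° = 16.62 m/s.
Vertical motion (up positive, ground at y = 0): 1.855 t² − (16.62) t − 77.2 = 0, so t = (16.62 + √(16.62² + 2·3.71·77.2)) / 3.71 = (16.62 + 29.14) / 3.71 = 12.33 s.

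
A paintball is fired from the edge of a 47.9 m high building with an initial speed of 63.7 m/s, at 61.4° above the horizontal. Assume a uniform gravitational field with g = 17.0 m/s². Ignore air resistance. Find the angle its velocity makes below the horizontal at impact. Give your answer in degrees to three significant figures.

66.1°

Horizontal component vₓ = 63.70 cos 61.4° = 30.49 m/s; vertical v_y0 = 63.70 sin 61.4° = 55.93 m/s.
With up positive and y = 0 at the ground: y(t) = 47.9 + (55.93) t − 8.500 t². Setting y = 0 and taking the positive root: t = [55.93 + √(55.93² + 2·17.0·47.9)] / 17.0 = (55.93 + 68.97) / 17.0 = 7.347 s.
At impact: v_y = v_y0 − g t = −68.97 m/s; vₓ = 30.49 m/s.
Angle below horizontal: arctan(|v_y|/vₓ) = arctan(68.97/30.49) = 66.15°.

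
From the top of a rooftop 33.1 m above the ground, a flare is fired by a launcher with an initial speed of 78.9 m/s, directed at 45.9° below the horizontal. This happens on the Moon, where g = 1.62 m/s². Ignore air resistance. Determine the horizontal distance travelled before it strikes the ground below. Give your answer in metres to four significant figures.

vₓ = 78.90 cos 45.9° = 54.91 m/s; v_y0 = −56.66 m/s (downward).
The projectile lands when y = 33.1 + (−56.66) t − ½·1.62·t² = 0. Positive root: t = (−56.66 + √(56.66² + 2·1.62·33.1)) / 1.62 = (−56.66 + 57.60) / 1.62 = 0.5794 s.
Horizontal distance: R = vₓ t = 54.91 × 0.5794 = 31.81 m.

31.81 m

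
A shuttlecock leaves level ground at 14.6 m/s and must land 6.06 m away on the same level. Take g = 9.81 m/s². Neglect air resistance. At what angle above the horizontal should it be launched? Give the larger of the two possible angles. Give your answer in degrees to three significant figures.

81.9°

R = v₀² sin 2θ / g gives sin 2θ = gR/v₀² = 9.81·6.06/14.6² = 0.2789.
2θ = 16.19° or 180° − 16.19° = 163.8°, so θ = 8.097° or 81.90°.
The larger angle is 81.90°.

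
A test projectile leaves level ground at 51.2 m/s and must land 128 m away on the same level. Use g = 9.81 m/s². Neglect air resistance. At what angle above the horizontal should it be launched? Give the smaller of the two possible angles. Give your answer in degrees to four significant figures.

14.31°

R = v₀² sin 2θ / g gives sin 2θ = gR/v₀² = 9.81·128/51.2² = 0.4790.
2θ = 28.62° or 180° − 28.62° = 151.4°, so θ = 14.31° or 75.69°.
The smaller angle is 14.31°.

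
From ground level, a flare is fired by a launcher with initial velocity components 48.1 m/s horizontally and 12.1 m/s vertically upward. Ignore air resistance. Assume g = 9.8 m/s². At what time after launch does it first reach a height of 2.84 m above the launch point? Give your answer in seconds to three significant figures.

0.263 s

Require v_y0 t − ½ g t² = 2.84, i.e. 4.900 t² − 12.10 t + 2.84 = 0.
Quadratic formula: t = (12.10 ± √90.746) / 9.80 = (12.10 ± 9.526) / 9.80 → t = 0.2626 s or 2.207 s.
The first (ascending) time is 0.2626 s.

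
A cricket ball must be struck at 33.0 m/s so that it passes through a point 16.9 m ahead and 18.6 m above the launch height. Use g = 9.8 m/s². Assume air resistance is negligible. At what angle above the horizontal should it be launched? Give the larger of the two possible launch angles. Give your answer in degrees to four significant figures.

85.17°

Trajectory: y = x tanθ − g x² (1 + tan²θ)/(2v₀²). With x = 16.9, y = 18.6, v₀ = 33.0, g = 9.80:
1.285 tan²θ − 16.9 tanθ + (19.89) = 0.
tanθ = [16.9 ± √(16.9² − 4 × 1.285 × (19.89))] / (2 × 1.285) = (16.9 ± 13.54) / 2.570, giving tanθ = 1.306 or 11.84.
θ = 52.57° or 85.17°; the larger is 85.17°.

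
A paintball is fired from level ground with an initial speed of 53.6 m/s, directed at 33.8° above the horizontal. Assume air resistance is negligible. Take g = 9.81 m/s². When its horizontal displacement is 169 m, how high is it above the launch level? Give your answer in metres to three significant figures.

vₓ = 53.60 cos 33.8° = 44.54 m/s; v_y0 = 53.60 sin 33.8° = 29.82 m/s.
Time to reach x = 169 m: t = x/vₓ = 169/44.54 = 3.794 s.
Height: y = v_y0 t − ½ g t² = 29.82 × 3.794 − 4.905 × 3.794² = 113.1 − 70.62 = 42.52 m.

42.5 m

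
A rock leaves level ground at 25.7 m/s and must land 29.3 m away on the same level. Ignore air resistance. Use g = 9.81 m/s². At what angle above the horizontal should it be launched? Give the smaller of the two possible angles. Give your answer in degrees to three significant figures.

Level-ground range R = v₀² sin(2θ)/g ⇒ sin(2θ) = gR/v₀² = 9.81 × 29.3 / 25.7² = 0.4352.
2θ = 25.80° or 180° − 25.80° = 154.2°, so θ = 12.90° or 77.10°.
The smaller angle is 12.90°.

12.9°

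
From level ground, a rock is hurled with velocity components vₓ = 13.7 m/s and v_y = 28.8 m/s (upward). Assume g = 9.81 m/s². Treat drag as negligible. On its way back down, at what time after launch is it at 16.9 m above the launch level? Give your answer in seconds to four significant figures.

5.210 s

Height y(t) = 28.80 t − 4.905 t² = 16.9 gives 4.905 t² − 28.80 t + 16.9 = 0.
Quadratic formula: t = (28.80 ± √497.86) / 9.81 = (28.80 ± 22.31) / 9.81 → t = 0.6613 s or 5.210 s.
The descending-branch root is 5.210 s.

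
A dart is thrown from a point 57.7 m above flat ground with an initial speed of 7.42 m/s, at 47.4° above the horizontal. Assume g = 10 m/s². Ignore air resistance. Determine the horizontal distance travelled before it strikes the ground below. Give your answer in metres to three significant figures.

20.0 m

Horizontal component vₓ = 7.420 cos 47.4° = 5.022 m/s; vertical v_y0 = 7.420 sin 47.4° = 5.462 m/s.
The projectile lands when y = 57.7 + (5.462) t − ½·10.0·t² = 0. Positive root: t = (5.462 + √(5.462² + 2·10.0·57.7)) / 10.0 = (5.462 + 34.41) / 10.0 = 3.987 s.
Horizontal distance: R = vₓ t = 5.022 × 3.987 = 20.02 m.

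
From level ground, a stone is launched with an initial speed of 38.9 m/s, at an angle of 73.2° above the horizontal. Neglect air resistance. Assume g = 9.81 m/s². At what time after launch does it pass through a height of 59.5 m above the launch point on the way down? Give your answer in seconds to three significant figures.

5.31 s

vₓ = 38.90 cos 73.2° = 11.24 m/s; v_y0 = 38.90 sin 73.2° = 37.24 m/s.
Height y(t) = 37.24 t − 4.905 t² = 59.5 gives 4.905 t² − 37.24 t + 59.5 = 0.
Quadratic formula: t = (37.24 ± √219.41) / 9.81 = (37.24 ± 14.81) / 9.81 → t = 2.286 s or 5.306 s.
The descending-branch root is 5.306 s.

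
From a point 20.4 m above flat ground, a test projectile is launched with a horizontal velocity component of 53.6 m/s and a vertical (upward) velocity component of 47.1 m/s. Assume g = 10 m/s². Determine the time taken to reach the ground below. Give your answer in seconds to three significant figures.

9.83 s

Vertical motion (up positive, ground at y = 0): 5.000 t² − (47.10) t − 20.4 = 0, so t = (47.10 + √(47.10² + 2·10.0·20.4)) / 10.0 = (47.10 + 51.25) / 10.0 = 9.835 s.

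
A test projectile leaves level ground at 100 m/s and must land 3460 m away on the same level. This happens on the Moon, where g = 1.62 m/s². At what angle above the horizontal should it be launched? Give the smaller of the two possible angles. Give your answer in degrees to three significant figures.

R = v₀² sin 2θ / g gives sin 2θ = gR/v₀² = 1.62·3460/100² = 0.5605.
2θ = 34.09° or 180° − 34.09° = 145.9°, so θ = 17.05° or 72.95°.
The smaller angle is 17.05°.

17.0°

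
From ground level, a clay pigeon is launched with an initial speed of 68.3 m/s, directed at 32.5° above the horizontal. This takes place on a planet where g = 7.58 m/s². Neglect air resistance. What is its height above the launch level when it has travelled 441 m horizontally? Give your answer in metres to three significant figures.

58.8 m

Horizontal component vₓ = 68.30 cos 32.5° = 57.60 m/s; vertical v_y0 = 68.30 sin 32.5° = 36.70 m/s.
x = vₓ t ⇒ t = 441/57.60 = 7.656 s.
Height: y = v_y0 t − ½ g t² = 36.70 × 7.656 − 3.790 × 7.656² = 280.9 − 222.1 = 58.81 m.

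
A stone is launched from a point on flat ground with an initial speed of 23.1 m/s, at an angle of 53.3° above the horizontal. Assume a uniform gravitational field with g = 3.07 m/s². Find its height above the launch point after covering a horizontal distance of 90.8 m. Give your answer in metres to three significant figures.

Horizontal component vₓ = 23.10 cos 53.3° = 13.81 m/s; vertical v_y0 = 23.10 sin 53.3° = 18.52 m/s.
x = vₓ t ⇒ t = 90.8/13.81 = 6.577 s.
Height: y = v_y0 t − ½ g t² = 18.52 × 6.577 − 1.535 × 6.577² = 121.8 − 66.40 = 55.41 m.

55.4 m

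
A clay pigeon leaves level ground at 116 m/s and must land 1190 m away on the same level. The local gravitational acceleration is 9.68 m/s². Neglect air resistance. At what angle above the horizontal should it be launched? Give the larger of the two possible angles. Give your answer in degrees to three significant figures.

Level-ground range R = v₀² sin(2θ)/g ⇒ sin(2θ) = gR/v₀² = 9.68 × 1190 / 116² = 0.8561.
2θ = 58.88° or 180° − 58.88° = 121.1°, so θ = 29.44° or 60.56°.
The larger angle is 60.56°.

60.6°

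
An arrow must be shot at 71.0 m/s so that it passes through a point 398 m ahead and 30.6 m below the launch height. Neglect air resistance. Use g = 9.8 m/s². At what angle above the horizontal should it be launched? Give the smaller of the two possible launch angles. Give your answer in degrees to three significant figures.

Trajectory: y = x tanθ − g x² (1 + tan²θ)/(2v₀²). With x = 398, y = −30.6, v₀ = 71.0, g = 9.80:
154.0 tan²θ − 398 tanθ + (123.4) = 0.
tanθ = [398 ± √(398² − 4 × 154.0 × (123.4))] / (2 × 154.0) = (398 ± 287.1) / 307.9, giving tanθ = 0.3602 or 2.225.
θ = 19.81° or 65.80°; the smaller is 19.81°.

19.8°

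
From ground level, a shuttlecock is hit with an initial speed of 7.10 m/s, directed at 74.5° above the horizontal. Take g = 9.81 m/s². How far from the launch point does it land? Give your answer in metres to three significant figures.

2.65 m

Resolve: vₓ = 7.100 cos 74.5° = 1.897 m/s and v_y0 = 7.100 sin 74.5° = 6.842 m/s.
Flight time T = 2 v_y0 / g = 1.395 s.
Horizontal distance R = vₓ T = 1.897 × 1.395 = 2.647 m.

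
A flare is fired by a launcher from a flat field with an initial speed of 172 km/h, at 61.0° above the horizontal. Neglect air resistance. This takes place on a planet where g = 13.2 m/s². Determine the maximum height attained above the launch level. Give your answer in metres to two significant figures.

66 m

Convert: 172 km/h = 172/3.6 = 47.78 m/s.
Resolve: vₓ = 47.78 cos 61.0° = 23.16 m/s and v_y0 = 47.78 sin 61.0° = 41.79 m/s.
Peak height H = v_y0² / (2g) = 1746.2 / 26.40 = 66.14 m.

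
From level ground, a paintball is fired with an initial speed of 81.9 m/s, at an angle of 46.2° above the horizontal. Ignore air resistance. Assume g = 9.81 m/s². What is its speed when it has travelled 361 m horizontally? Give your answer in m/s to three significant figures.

Components: vₓ = 81.90 cos 46.2° = 56.69 m/s, v_y0 = 81.90 sin 46.2° = 59.11 m/s.
x = vₓ t ⇒ t = 361/56.69 = 6.368 s.
Vertical velocity there: v_y = v_y0 − g t = 59.11 − 9.81 × 6.368 = −3.361 m/s.
Speed: √(vₓ² + v_y²) = √(56.69² + 3.361²) = 56.79 m/s.

56.8 m/s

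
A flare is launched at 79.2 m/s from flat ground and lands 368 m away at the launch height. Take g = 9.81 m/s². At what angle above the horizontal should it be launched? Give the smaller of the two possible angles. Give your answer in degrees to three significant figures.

Level-ground range R = v₀² sin(2θ)/g ⇒ sin(2θ) = gR/v₀² = 9.81 × 368 / 79.2² = 0.5755.
2θ = 35.14° or 180° − 35.14° = 144.9°, so θ = 17.57° or 72.43°.
The smaller angle is 17.57°.

17.6°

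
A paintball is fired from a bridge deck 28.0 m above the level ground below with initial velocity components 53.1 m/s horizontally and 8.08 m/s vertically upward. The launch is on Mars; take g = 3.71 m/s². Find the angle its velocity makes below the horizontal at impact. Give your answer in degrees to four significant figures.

Vertical motion (up positive, ground at y = 0): 1.855 t² − (8.080) t − 28.0 = 0, so t = (8.080 + √(8.080² + 2·3.71·28.0)) / 3.71 = (8.080 + 16.52) / 3.71 = 6.632 s.
At impact: v_y = v_y0 − g t = −16.52 m/s; vₓ = 53.10 m/s.
Angle below horizontal: arctan(|v_y|/vₓ) = arctan(16.52/53.10) = 17.29°.

17.29°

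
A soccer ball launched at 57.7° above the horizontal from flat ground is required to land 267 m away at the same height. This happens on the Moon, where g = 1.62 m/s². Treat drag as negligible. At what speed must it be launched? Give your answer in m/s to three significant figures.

From R = (v₀² / g) sin 2θ: v₀ = √(gR / sin 2θ).
v₀ = √(1.62 × 267 / sin 115.4°) = √(432.5 / 0.9033) = √478.83 = 21.88 m/s.

21.9 m/s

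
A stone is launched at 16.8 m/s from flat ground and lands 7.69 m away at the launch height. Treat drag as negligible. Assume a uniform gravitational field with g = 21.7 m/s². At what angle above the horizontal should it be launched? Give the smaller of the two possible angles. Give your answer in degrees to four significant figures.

18.12°

Level-ground range R = v₀² sin(2θ)/g ⇒ sin(2θ) = gR/v₀² = 21.7 × 7.69 / 16.8² = 0.5912.
2θ = 36.25° or 180° − 36.25° = 143.8°, so θ = 18.12° or 71.88°.
The smaller angle is 18.12°.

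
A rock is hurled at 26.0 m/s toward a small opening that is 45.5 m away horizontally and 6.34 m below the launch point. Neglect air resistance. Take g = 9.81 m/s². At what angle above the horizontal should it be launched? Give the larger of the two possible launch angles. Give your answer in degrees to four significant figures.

Trajectory: y = x tanθ − g x² (1 + tan²θ)/(2v₀²). With x = 45.5, y = −6.34, v₀ = 26.0, g = 9.81:
15.02 tan²θ − 45.5 tanθ + (8.682) = 0.
tanθ = [45.5 ± √(45.5² − 4 × 15.02 × (8.682))] / (2 × 15.02) = (45.5 ± 39.35) / 30.04, giving tanθ = 0.2046 or 2.824.
θ = 11.56° or 70.50°; the larger is 70.50°.

70.50°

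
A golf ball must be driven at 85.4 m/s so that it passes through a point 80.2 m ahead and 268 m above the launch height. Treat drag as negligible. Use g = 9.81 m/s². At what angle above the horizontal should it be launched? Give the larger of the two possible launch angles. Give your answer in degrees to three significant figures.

Trajectory: y = x tanθ − g x² (1 + tan²θ)/(2v₀²). With x = 80.2, y = 268, v₀ = 85.4, g = 9.81:
4.326 tan²θ − 80.2 tanθ + (272.3) = 0.
tanθ = [80.2 ± √(80.2² − 4 × 4.326 × (272.3))] / (2 × 4.326) = (80.2 ± 41.47) / 8.652, giving tanθ = 4.476 or 14.06.
θ = 77.41° or 85.93°; the larger is 85.93°.

85.9°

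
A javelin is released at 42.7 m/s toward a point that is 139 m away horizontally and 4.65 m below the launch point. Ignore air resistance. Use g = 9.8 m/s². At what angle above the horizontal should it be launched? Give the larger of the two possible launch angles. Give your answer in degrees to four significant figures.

Trajectory: y = x tanθ − g x² (1 + tan²θ)/(2v₀²). With x = 139, y = −4.65, v₀ = 42.7, g = 9.80:
51.92 tan²θ − 139 tanθ + (47.27) = 0.
tanθ = [139 ± √(139² − 4 × 51.92 × (47.27))] / (2 × 51.92) = (139 ± 97.48) / 103.8, giving tanθ = 0.3998 or 2.277.
θ = 21.79° or 66.29°; the larger is 66.29°.

66.29°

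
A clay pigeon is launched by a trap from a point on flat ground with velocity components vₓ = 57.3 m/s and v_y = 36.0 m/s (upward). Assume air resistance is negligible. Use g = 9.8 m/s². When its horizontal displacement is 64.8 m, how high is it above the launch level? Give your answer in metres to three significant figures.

At x = 64.8 m, t = x/vₓ = 64.8/57.30 = 1.131 s.
Height: y = v_y0 t − ½ g t² = 36.00 × 1.131 − 4.900 × 1.131² = 40.71 − 6.267 = 34.45 m.

34.4 m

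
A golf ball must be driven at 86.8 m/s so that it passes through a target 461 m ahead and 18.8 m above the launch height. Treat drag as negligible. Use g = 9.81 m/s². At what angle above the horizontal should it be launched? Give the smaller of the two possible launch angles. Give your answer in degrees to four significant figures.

Trajectory: y = x tanθ − g x² (1 + tan²θ)/(2v₀²). With x = 461, y = 18.8, v₀ = 86.8, g = 9.81:
138.4 tan²θ − 461 tanθ + (157.2) = 0.
tanθ = [461 ± √(461² − 4 × 138.4 × (157.2))] / (2 × 138.4) = (461 ± 354.3) / 276.7, giving tanθ = 0.3855 or 2.946.
θ = 21.08° or 71.25°; the smaller is 21.08°.

21.08°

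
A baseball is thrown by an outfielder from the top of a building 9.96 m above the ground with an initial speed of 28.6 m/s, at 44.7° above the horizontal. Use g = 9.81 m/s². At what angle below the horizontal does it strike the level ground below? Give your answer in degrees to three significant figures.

50.3°

Horizontal component vₓ = 28.60 cos 44.7° = 20.33 m/s; vertical v_y0 = 28.60 sin 44.7° = 20.12 m/s.
The projectile lands when y = 9.96 + (20.12) t − ½·9.81·t² = 0. Positive root: t = (20.12 + √(20.12² + 2·9.81·9.96)) / 9.81 = (20.12 + 24.50) / 9.81 = 4.548 s.
At impact: v_y = v_y0 − g t = −24.50 m/s; vₓ = 20.33 m/s.
Angle below horizontal: arctan(|v_y|/vₓ) = arctan(24.50/20.33) = 50.31°.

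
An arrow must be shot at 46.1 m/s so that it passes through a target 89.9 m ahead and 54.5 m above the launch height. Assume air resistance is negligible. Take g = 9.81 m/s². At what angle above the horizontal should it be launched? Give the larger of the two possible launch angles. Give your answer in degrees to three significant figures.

75.2°

Trajectory: y = x tanθ − g x² (1 + tan²θ)/(2v₀²). With x = 89.9, y = 54.5, v₀ = 46.1, g = 9.81:
18.65 tan²θ − 89.9 tanθ + (73.15) = 0.
tanθ = [89.9 ± √(89.9² − 4 × 18.65 × (73.15))] / (2 × 18.65) = (89.9 ± 51.22) / 37.31, giving tanθ = 1.037 or 3.783.
θ = 46.03° or 75.19°; the larger is 75.19°.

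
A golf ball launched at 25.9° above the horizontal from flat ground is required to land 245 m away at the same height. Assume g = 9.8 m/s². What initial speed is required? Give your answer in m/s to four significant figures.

55.27 m/s

Level-ground range: R = v₀² sin(2θ)/g, so v₀ = √(gR / sin 2θ).
v₀ = √(9.80 × 245 / sin 51.80°) = √(2401 / 0.7859) = √3055.3 = 55.27 m/s.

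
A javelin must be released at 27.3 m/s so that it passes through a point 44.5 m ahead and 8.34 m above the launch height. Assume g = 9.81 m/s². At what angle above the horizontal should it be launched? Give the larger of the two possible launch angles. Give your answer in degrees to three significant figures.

Trajectory: y = x tanθ − g x² (1 + tan²θ)/(2v₀²). With x = 44.5, y = 8.34, v₀ = 27.3, g = 9.81:
13.03 tan²θ − 44.5 tanθ + (21.37) = 0.
tanθ = [44.5 ± √(44.5² − 4 × 13.03 × (21.37))] / (2 × 13.03) = (44.5 ± 29.43) / 26.07, giving tanθ = 0.5782 or 2.836.
θ = 30.04° or 70.58°; the larger is 70.58°.

70.6°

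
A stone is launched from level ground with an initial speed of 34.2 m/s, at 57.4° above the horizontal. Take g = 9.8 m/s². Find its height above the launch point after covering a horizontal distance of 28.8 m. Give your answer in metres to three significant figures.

Components: vₓ = 34.20 cos 57.4° = 18.43 m/s, v_y0 = 34.20 sin 57.4° = 28.81 m/s.
Time to reach x = 28.8 m: t = x/vₓ = 28.8/18.43 = 1.563 s.
Height: y = v_y0 t − ½ g t² = 28.81 × 1.563 − 4.900 × 1.563² = 45.03 − 11.97 = 33.06 m.

33.1 m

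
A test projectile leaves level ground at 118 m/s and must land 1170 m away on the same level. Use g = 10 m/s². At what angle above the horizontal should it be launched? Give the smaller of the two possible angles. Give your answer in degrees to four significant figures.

28.58°

From R = (v₀²/g) sin 2θ: sin 2θ = 10.0 × 1170 / 13924 = 0.8403.
2θ = 57.17° or 180° − 57.17° = 122.8°, so θ = 28.58° or 61.42°.
The smaller angle is 28.58°.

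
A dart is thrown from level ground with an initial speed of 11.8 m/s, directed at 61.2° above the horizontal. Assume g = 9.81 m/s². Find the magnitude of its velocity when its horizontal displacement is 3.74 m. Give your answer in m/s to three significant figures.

vₓ = 11.80 cos 61.2° = 5.685 m/s; v_y0 = 11.80 sin 61.2° = 10.34 m/s.
At x = 3.74 m, t = x/vₓ = 3.74/5.685 = 0.6579 s.
Vertical velocity there: v_y = v_y0 − g t = 10.34 − 9.81 × 0.6579 = 3.886 m/s.
Speed: √(vₓ² + v_y²) = √(5.685² + 3.886²) = 6.886 m/s.

6.89 m/s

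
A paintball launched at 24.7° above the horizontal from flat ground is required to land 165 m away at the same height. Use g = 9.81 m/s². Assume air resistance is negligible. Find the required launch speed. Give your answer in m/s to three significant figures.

46.2 m/s

Level-ground range: R = v₀² sin(2θ)/g, so v₀ = √(gR / sin 2θ).
v₀ = √(9.81 × 165 / sin 49.40°) = √(1619 / 0.7593) = √2131.8 = 46.17 m/s.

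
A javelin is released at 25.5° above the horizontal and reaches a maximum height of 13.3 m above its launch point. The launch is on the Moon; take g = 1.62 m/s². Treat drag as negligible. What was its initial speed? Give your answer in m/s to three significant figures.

15.2 m/s

At the peak v_y = 0, so v_y0 = √(2gH) = √(2 × 1.62 × 13.3) = 6.564 m/s.
v_y0 = v₀ sin θ ⇒ v₀ = 6.564 / sin 25.5° = 15.25 m/s.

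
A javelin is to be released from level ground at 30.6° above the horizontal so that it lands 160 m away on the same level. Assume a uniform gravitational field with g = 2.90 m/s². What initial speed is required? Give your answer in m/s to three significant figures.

Level-ground range: R = v₀² sin(2θ)/g, so v₀ = √(gR / sin 2θ).
v₀ = √(2.90 × 160 / sin 61.20°) = √(464.0 / 0.8763) = √529.49 = 23.01 m/s.

23.0 m/s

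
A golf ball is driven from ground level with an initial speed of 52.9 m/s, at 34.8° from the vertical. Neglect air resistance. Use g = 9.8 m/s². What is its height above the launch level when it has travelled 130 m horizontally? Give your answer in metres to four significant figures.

96.19 m

Resolve: vₓ = 52.90 sin 34.8° = 30.19 m/s and v_y0 = 52.90 cos 34.8° = 43.44 m/s.
x = vₓ t ⇒ t = 130/30.19 = 4.306 s.
Height: y = v_y0 t − ½ g t² = 43.44 × 4.306 − 4.900 × 4.306² = 187.0 − 90.85 = 96.19 m.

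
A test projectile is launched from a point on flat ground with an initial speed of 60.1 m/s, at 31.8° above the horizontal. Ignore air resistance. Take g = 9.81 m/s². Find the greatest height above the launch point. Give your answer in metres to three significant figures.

Components: vₓ = 60.10 cos 31.8° = 51.08 m/s, v_y0 = 60.10 sin 31.8° = 31.67 m/s.
At the apex v_y = 0, so H = v_y0²/(2g) = 31.67²/19.62 = 51.12 m.

51.1 m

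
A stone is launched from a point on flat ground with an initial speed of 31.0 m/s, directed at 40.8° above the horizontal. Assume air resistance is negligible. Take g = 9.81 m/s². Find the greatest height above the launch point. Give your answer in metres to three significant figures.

vₓ = 31.00 cos 40.8° = 23.47 m/s; v_y0 = 31.00 sin 40.8° = 20.26 m/s.
Maximum height: H = v_y0² / (2g) = 20.26² / (2 × 9.81) = 20.91 m.

20.9 m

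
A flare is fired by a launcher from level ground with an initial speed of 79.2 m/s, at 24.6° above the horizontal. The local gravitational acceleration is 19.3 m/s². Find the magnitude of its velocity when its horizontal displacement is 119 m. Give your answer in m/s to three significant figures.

Components: vₓ = 79.20 cos 24.6° = 72.01 m/s, v_y0 = 79.20 sin 24.6° = 32.97 m/s.
Time to reach x = 119 m: t = x/vₓ = 119/72.01 = 1.653 s.
Vertical velocity there: v_y = v_y0 − g t = 32.97 − 19.3 × 1.653 = 1.076 m/s.
Speed: √(vₓ² + v_y²) = √(72.01² + 1.076²) = 72.02 m/s.

72.0 m/s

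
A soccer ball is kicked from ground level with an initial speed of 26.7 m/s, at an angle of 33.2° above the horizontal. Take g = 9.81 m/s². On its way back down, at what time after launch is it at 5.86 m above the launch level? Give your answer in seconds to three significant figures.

Components: vₓ = 26.70 cos 33.2° = 22.34 m/s, v_y0 = 26.70 sin 33.2° = 14.62 m/s.
Require v_y0 t − ½ g t² = 5.86, i.e. 4.905 t² − 14.62 t + 5.86 = 0.
t = [14.62 ± √(14.62² − 2·9.81·5.86)] / 9.81 = (14.62 ± 9.938) / 9.81, so t = 0.4772 s or t = 2.503 s.
The descending-branch root is 2.503 s.

2.50 s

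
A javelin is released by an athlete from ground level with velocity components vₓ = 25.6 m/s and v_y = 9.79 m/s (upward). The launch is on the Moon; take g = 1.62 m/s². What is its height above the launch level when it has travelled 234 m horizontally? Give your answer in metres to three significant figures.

x = vₓ t ⇒ t = 234/25.60 = 9.141 s.
Height: y = v_y0 t − ½ g t² = 9.790 × 9.141 − 0.8100 × 9.141² = 89.49 − 67.68 = 21.81 m.

21.8 m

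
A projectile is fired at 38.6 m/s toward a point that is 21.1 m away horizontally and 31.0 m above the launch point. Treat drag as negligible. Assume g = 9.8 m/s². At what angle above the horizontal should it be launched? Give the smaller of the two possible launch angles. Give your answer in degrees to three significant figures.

Trajectory: y = x tanθ − g x² (1 + tan²θ)/(2v₀²). With x = 21.1, y = 31.0, v₀ = 38.6, g = 9.80:
1.464 tan²θ − 21.1 tanθ + (32.46) = 0.
tanθ = [21.1 ± √(21.1² − 4 × 1.464 × (32.46))] / (2 × 1.464) = (21.1 ± 15.97) / 2.928, giving tanθ = 1.751 or 12.66.
θ = 60.28° or 85.48°; the smaller is 60.28°.

60.3°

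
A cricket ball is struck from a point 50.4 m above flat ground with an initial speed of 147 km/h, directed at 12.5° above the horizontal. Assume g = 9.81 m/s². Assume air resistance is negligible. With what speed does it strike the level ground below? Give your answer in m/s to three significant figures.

51.5 m/s

Convert: 147 km/h = 147/3.6 = 40.83 m/s.
Resolve: vₓ = 40.83 cos 12.5° = 39.87 m/s and v_y0 = 40.83 sin 12.5° = 8.838 m/s.
The projectile lands when y = 50.4 + (8.838) t − ½·9.81·t² = 0. Positive root: t = (8.838 + √(8.838² + 2·9.81·50.4)) / 9.81 = (8.838 + 32.66) / 9.81 = 4.231 s.
Vertical velocity at impact: v_y = v_y0 − g t = 8.838 − 9.81 × 4.231 = −32.66 m/s.
Speed: |v| = √(vₓ² + v_y²) = √(39.87² + 32.66²) = 51.54 m/s.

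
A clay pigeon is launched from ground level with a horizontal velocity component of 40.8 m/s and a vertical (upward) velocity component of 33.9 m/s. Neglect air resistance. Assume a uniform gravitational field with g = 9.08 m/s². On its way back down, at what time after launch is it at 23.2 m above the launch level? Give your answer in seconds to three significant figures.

Set y = v_y0 t − ½ g t² = 23.2: 4.540 t² − 33.90 t + 23.2 = 0.
Quadratic formula: t = (33.90 ± √727.90) / 9.08 = (33.90 ± 26.98) / 9.08 → t = 0.7622 s or 6.705 s.
The descending-branch root is 6.705 s.

6.70 s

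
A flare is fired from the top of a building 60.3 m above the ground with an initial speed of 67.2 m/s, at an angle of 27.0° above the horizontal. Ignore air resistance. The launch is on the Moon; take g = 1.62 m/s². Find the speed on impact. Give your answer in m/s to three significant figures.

Components: vₓ = 67.20 cos 27.0° = 59.88 m/s, v_y0 = 67.20 sin 27.0° = 30.51 m/s.
With up positive and y = 0 at the ground: y(t) = 60.3 + (30.51) t − 0.8100 t². Setting y = 0 and taking the positive root: t = [30.51 + √(30.51² + 2·1.62·60.3)] / 1.62 = (30.51 + 33.56) / 1.62 = 39.55 s.
Vertical velocity at impact: v_y = v_y0 − g t = 30.51 − 1.62 × 39.55 = −33.56 m/s.
Speed: |v| = √(vₓ² + v_y²) = √(59.88² + 33.56²) = 68.64 m/s.

68.6 m/s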